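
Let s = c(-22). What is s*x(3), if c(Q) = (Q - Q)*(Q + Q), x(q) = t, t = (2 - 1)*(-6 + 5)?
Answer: 0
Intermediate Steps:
t = -1 (t = 1*(-1) = -1)
x(q) = -1
c(Q) = 0 (c(Q) = 0*(2*Q) = 0)
s = 0
s*x(3) = 0*(-1) = 0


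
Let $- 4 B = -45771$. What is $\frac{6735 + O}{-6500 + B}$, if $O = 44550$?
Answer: $\frac{205140}{19771} \approx 10.376$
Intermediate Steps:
$B = \frac{45771}{4}$ ($B = \left(- \frac{1}{4}\right) \left(-45771\right) = \frac{45771}{4} \approx 11443.0$)
$\frac{6735 + O}{-6500 + B} = \frac{6735 + 44550}{-6500 + \frac{45771}{4}} = \frac{51285}{\frac{19771}{4}} = 51285 \cdot \frac{4}{19771} = \frac{205140}{19771}$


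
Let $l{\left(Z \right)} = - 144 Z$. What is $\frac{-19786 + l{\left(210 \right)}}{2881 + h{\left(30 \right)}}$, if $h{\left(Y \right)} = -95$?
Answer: $- \frac{25013}{1393} \approx -17.956$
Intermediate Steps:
$\frac{-19786 + l{\left(210 \right)}}{2881 + h{\left(30 \right)}} = \frac{-19786 - 30240}{2881 - 95} = \frac{-19786 - 30240}{2786} = \left(-50026\right) \frac{1}{2786} = - \frac{25013}{1393}$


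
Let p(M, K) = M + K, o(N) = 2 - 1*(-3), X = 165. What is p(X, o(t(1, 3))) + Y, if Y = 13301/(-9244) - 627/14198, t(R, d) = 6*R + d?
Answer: 11058614727/65623156 ≈ 168.52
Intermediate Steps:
t(R, d) = d + 6*R
o(N) = 5 (o(N) = 2 + 3 = 5)
p(M, K) = K + M
Y = -97321793/65623156 (Y = 13301*(-1/9244) - 627*1/14198 = -13301/9244 - 627/14198 = -97321793/65623156 ≈ -1.4830)
p(X, o(t(1, 3))) + Y = (5 + 165) - 97321793/65623156 = 170 - 97321793/65623156 = 11058614727/65623156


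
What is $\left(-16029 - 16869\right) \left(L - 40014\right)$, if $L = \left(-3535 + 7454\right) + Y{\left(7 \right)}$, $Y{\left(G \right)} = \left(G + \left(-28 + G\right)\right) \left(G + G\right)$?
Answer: $1193901318$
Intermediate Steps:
$Y{\left(G \right)} = 2 G \left(-28 + 2 G\right)$ ($Y{\left(G \right)} = \left(-28 + 2 G\right) 2 G = 2 G \left(-28 + 2 G\right)$)
$L = 3723$ ($L = \left(-3535 + 7454\right) + 4 \cdot 7 \left(-14 + 7\right) = 3919 + 4 \cdot 7 \left(-7\right) = 3919 - 196 = 3723$)
$\left(-16029 - 16869\right) \left(L - 40014\right) = \left(-16029 - 16869\right) \left(3723 - 40014\right) = \left(-32898\right) \left(-36291\right) = 1193901318$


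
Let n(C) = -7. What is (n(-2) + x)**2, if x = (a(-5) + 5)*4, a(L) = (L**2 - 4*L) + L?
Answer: 29929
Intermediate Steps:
a(L) = L**2 - 3*L
x = 180 (x = (-5*(-3 - 5) + 5)*4 = (-5*(-8) + 5)*4 = (40 + 5)*4 = 45*4 = 180)
(n(-2) + x)**2 = (-7 + 180)**2 = 173**2 = 29929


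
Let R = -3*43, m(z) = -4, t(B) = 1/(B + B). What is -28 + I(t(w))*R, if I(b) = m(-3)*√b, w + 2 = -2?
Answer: -28 + 129*I*√2 ≈ -28.0 + 182.43*I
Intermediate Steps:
w = -4 (w = -2 - 2 = -4)
t(B) = 1/(2*B)
I(b) = -4*√b
R = -129
-28 + I(t(w))*R = -28 - 4*√2*(I/2)/2*(-129) = -28 - 4*I*√2/4*(-129) = -28 - I*√2*(-129) = -28 + 129*I*√2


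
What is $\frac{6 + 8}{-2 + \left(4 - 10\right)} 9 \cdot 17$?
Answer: $- \frac{1071}{4} \approx -267.75$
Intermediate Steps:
$\frac{6 + 8}{-2 + \left(4 - 10\right)} 9 \cdot 17 = \frac{14}{-2 + \left(4 - 10\right)} 9 \cdot 17 = \frac{14}{-2 - 6} \cdot 9 \cdot 17 = \frac{14}{-8} \cdot 9 \cdot 17 = 14 \left(- \frac{1}{8}\right) 9 \cdot 17 = \left(- \frac{7}{4}\right) 9 \cdot 17 = \left(- \frac{63}{4}\right) 17 = - \frac{1071}{4}$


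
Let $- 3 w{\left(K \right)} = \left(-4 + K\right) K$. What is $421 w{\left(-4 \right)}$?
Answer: $- \frac{13472}{3} \approx -4490.7$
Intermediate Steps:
$w{\left(K \right)} = - \frac{K \left(-4 + K\right)}{3}$ ($w{\left(K \right)} = - \frac{\left(-4 + K\right) K}{3} = - \frac{K \left(-4 + K\right)}{3}$)
$421 w{\left(-4 \right)} = 421 \cdot \frac{1}{3} \left(-4\right) \left(4 - -4\right) = 421 \cdot \frac{1}{3} \left(-4\right) \left(4 + 4\right) = 421 \cdot \frac{1}{3} \left(-4\right) 8 = 421 \left(- \frac{32}{3}\right) = - \frac{13472}{3}$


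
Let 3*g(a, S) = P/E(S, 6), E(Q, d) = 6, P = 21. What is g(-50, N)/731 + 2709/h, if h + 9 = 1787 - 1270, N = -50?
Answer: 5942615/1114044 ≈ 5.3343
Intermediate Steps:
g(a, S) = 7/6 (g(a, S) = (21/6)/3 = (21*(⅙))/3 = (⅓)*(7/2) = 7/6)
h = 508 (h = -9 + (1787 - 1270) = -9 + 517 = 508)
g(-50, N)/731 + 2709/h = (7/6)/731 + 2709/508 = (7/6)*(1/731) + 2709*(1/508) = 7/4386 + 2709/508 = 5942615/1114044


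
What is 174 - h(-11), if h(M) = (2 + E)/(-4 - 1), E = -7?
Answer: 173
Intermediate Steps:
h(M) = 1 (h(M) = (2 - 7)/(-4 - 1) = -5/(-5) = -5*(-⅕) = 1)
174 - h(-11) = 174 - 1*1 = 174 - 1 = 173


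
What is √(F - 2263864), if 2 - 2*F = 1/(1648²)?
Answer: I*√24593738308610/3296 ≈ 1504.6*I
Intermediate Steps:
F = 5431807/5431808 (F = 1 - 1/(2*(1648²)) = 1 - ½/2715904 = 1 - ½*1/2715904 = 1 - 1/5431808 = 5431807/5431808 ≈ 1.0000)
√(F - 2263864) = √(5431807/5431808 - 2263864) = √(-12296869154305/5431808) = I*√24593738308610/3296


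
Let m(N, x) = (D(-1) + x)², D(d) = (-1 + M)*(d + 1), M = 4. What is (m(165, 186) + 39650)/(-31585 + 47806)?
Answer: 74246/16221 ≈ 4.5772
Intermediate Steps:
D(d) = 3 + 3*d (D(d) = (-1 + 4)*(d + 1) = 3*(1 + d) = 3 + 3*d)
m(N, x) = x² (m(N, x) = ((3 + 3*(-1)) + x)² = ((3 - 3) + x)² = (0 + x)² = x²)
(m(165, 186) + 39650)/(-31585 + 47806) = (186² + 39650)/(-31585 + 47806) = (34596 + 39650)/16221 = 74246*(1/16221) = 74246/16221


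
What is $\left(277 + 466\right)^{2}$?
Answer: $552049$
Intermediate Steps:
$\left(277 + 466\right)^{2} = 743^{2} = 552049$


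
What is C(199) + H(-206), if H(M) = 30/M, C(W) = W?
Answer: 20482/103 ≈ 198.85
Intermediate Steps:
C(199) + H(-206) = 199 + 30/(-206) = 199 + 30*(-1/206) = 199 - 15/103 = 20482/103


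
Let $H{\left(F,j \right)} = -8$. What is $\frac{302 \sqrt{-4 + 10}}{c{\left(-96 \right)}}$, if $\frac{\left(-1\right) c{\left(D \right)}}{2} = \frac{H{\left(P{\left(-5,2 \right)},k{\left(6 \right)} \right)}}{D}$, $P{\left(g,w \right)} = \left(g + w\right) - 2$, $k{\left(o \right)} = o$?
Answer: $- 1812 \sqrt{6} \approx -4438.5$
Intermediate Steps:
$P{\left(g,w \right)} = -2 + g + w$
$c{\left(D \right)} = \frac{16}{D}$ ($c{\left(D \right)} = - 2 \left(- \frac{8}{D}\right) = \frac{16}{D}$)
$\frac{302 \sqrt{-4 + 10}}{c{\left(-96 \right)}} = \frac{302 \sqrt{-4 + 10}}{16 \frac{1}{-96}} = \frac{302 \sqrt{6}}{16 \left(- \frac{1}{96}\right)} = \frac{302 \sqrt{6}}{- \frac{1}{6}} = 302 \sqrt{6} \left(-6\right) = - 1812 \sqrt{6}$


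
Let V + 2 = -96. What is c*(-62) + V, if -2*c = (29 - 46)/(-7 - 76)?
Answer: -7607/83 ≈ -91.651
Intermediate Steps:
c = -17/166 (c = -(29 - 46)/(2*(-7 - 76)) = -(-17)/(2*(-83)) = -(-17)*(-1)/(2*83) = -½*17/83 = -17/166 ≈ -0.10241)
V = -98 (V = -2 - 96 = -98)
c*(-62) + V = -17/166*(-62) - 98 = 527/83 - 98 = -7607/83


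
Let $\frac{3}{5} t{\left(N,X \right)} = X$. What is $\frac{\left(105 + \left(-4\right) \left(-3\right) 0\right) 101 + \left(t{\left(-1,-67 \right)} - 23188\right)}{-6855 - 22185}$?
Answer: $\frac{9521}{21780} \approx 0.43714$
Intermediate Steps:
$t{\left(N,X \right)} = \frac{5 X}{3}$
$\frac{\left(105 + \left(-4\right) \left(-3\right) 0\right) 101 + \left(t{\left(-1,-67 \right)} - 23188\right)}{-6855 - 22185} = \frac{\left(105 + \left(-4\right) \left(-3\right) 0\right) 101 + \left(\frac{5}{3} \left(-67\right) - 23188\right)}{-6855 - 22185} = \frac{\left(105 + 12 \cdot 0\right) 101 - \frac{69899}{3}}{-29040} = \left(\left(105 + 0\right) 101 - \frac{69899}{3}\right) \left(- \frac{1}{29040}\right) = \left(105 \cdot 101 - \frac{69899}{3}\right) \left(- \frac{1}{29040}\right) = \left(10605 - \frac{69899}{3}\right) \left(- \frac{1}{29040}\right) = \left(- \frac{38084}{3}\right) \left(- \frac{1}{29040}\right) = \frac{9521}{21780}$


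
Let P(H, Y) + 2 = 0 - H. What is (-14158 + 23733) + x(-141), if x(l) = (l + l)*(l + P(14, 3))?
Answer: 53849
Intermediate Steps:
P(H, Y) = -2 - H (P(H, Y) = -2 + (0 - H) = -2 - H)
x(l) = 2*l*(-16 + l) (x(l) = (l + l)*(l + (-2 - 1*14)) = (2*l)*(l + (-2 - 14)) = (2*l)*(l - 16) = (2*l)*(-16 + l) = 2*l*(-16 + l))
(-14158 + 23733) + x(-141) = (-14158 + 23733) + 2*(-141)*(-16 - 141) = 9575 + 2*(-141)*(-157) = 9575 + 44274 = 53849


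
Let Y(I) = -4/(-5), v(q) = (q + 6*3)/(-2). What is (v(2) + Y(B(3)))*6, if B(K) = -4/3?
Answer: -276/5 ≈ -55.200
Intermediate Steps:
B(K) = -4/3 (B(K) = -4*1/3 = -4/3)
v(q) = -9 - q/2 (v(q) = (q + 18)*(-1/2) = (18 + q)*(-1/2) = -9 - q/2)
Y(I) = 4/5 (Y(I) = -4*(-1/5) = 4/5)
(v(2) + Y(B(3)))*6 = ((-9 - 1/2*2) + 4/5)*6 = ((-9 - 1) + 4/5)*6 = (-10 + 4/5)*6 = -46/5*6 = -276/5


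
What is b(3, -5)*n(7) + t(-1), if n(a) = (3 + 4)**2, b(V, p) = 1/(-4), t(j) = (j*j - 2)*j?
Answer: -45/4 ≈ -11.250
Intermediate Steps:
t(j) = j*(-2 + j**2) (t(j) = (j**2 - 2)*j = (-2 + j**2)*j = j*(-2 + j**2))
b(V, p) = -1/4
n(a) = 49 (n(a) = 7**2 = 49)
b(3, -5)*n(7) + t(-1) = -1/4*49 - (-2 + (-1)**2) = -49/4 - (-2 + 1) = -49/4 - 1*(-1) = -49/4 + 1 = -45/4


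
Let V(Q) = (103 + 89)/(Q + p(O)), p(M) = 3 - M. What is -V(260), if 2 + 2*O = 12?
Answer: -32/43 ≈ -0.74419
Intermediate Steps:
O = 5 (O = -1 + (1/2)*12 = -1 + 6 = 5)
V(Q) = 192/(-2 + Q) (V(Q) = (103 + 89)/(Q + (3 - 1*5)) = 192/(Q + (3 - 5)) = 192/(Q - 2) = 192/(-2 + Q))
-V(260) = -192/(-2 + 260) = -192/258 = -1*32/43 = -32/43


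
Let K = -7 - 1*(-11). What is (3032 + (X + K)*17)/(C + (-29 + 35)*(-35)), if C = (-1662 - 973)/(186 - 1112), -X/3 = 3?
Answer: -2728922/191825 ≈ -14.226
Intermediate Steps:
K = 4 (K = -7 + 11 = 4)
X = -9 (X = -3*3 = -9)
C = 2635/926 (C = -2635/(-926) = -2635*(-1/926) = 2635/926 ≈ 2.8456)
(3032 + (X + K)*17)/(C + (-29 + 35)*(-35)) = (3032 + (-9 + 4)*17)/(2635/926 + (-29 + 35)*(-35)) = (3032 - 5*17)/(2635/926 + 6*(-35)) = (3032 - 85)/(2635/926 - 210) = 2947/(-191825/926) = 2947*(-926/191825) = -2728922/191825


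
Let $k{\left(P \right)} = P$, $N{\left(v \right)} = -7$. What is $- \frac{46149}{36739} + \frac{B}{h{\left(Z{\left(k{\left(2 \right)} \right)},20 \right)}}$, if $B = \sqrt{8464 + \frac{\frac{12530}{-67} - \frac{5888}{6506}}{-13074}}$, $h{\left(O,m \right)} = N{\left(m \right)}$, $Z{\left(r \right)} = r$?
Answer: $- \frac{46149}{36739} - \frac{\sqrt{1909011676043799590691}}{3324406603} \approx -14.399$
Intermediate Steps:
$h{\left(O,m \right)} = -7$
$B = \frac{\sqrt{1909011676043799590691}}{474915229}$ ($B = \sqrt{8464 + \left(12530 \left(- \frac{1}{67}\right) - \frac{2944}{3253}\right) \left(- \frac{1}{13074}\right)} = \sqrt{8464 + \left(- \frac{12530}{67} - \frac{2944}{3253}\right) \left(- \frac{1}{13074}\right)} = \sqrt{8464 - - \frac{6826223}{474915229}} = \sqrt{8464 + \frac{6826223}{474915229}} = \sqrt{\frac{4019689324479}{474915229}} = \frac{\sqrt{1909011676043799590691}}{474915229} \approx 92.0$)
$- \frac{46149}{36739} + \frac{B}{h{\left(Z{\left(k{\left(2 \right)} \right)},20 \right)}} = - \frac{46149}{36739} + \frac{\frac{1}{474915229} \sqrt{1909011676043799590691}}{-7} = \left(-46149\right) \frac{1}{36739} + \frac{\sqrt{1909011676043799590691}}{474915229} \left(- \frac{1}{7}\right) = - \frac{46149}{36739} - \frac{\sqrt{1909011676043799590691}}{3324406603}$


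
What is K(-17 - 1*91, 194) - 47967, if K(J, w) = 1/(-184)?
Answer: -8825929/184 ≈ -47967.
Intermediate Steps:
K(J, w) = -1/184
K(-17 - 1*91, 194) - 47967 = -1/184 - 47967 = -8825929/184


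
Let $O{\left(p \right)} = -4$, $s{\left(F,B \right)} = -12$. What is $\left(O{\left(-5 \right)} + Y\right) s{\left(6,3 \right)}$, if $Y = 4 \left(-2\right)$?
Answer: $144$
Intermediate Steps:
$Y = -8$
$\left(O{\left(-5 \right)} + Y\right) s{\left(6,3 \right)} = \left(-4 - 8\right) \left(-12\right) = \left(-12\right) \left(-12\right) = 144$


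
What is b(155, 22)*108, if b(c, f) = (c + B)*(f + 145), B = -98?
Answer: 1028052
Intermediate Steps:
b(c, f) = (-98 + c)*(145 + f) (b(c, f) = (c - 98)*(f + 145) = (-98 + c)*(145 + f))
b(155, 22)*108 = (-14210 - 98*22 + 145*155 + 155*22)*108 = (-14210 - 2156 + 22475 + 3410)*108 = 9519*108 = 1028052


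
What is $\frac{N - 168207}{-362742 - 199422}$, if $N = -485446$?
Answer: $\frac{653653}{562164} \approx 1.1627$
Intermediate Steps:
$\frac{N - 168207}{-362742 - 199422} = \frac{-485446 - 168207}{-362742 - 199422} = - \frac{653653}{-562164} = \left(-653653\right) \left(- \frac{1}{562164}\right) = \frac{653653}{562164}$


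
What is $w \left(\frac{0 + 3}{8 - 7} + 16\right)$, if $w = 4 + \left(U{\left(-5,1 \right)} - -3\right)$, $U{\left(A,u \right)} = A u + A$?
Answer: $-57$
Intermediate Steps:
$U{\left(A,u \right)} = A + A u$
$w = -3$ ($w = 4 - \left(-3 + 5 \left(1 + 1\right)\right) = 4 + \left(\left(-5\right) 2 + 3\right) = 4 + \left(-10 + 3\right) = 4 - 7 = -3$)
$w \left(\frac{0 + 3}{8 - 7} + 16\right) = - 3 \left(\frac{0 + 3}{8 - 7} + 16\right) = - 3 \left(\frac{3}{1} + 16\right) = - 3 \left(3 \cdot 1 + 16\right) = - 3 \left(3 + 16\right) = \left(-3\right) 19 = -57$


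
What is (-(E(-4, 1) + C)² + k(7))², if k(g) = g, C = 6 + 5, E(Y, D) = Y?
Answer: 1764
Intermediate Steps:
C = 11
(-(E(-4, 1) + C)² + k(7))² = (-(-4 + 11)² + 7)² = (-1*7² + 7)² = (-1*49 + 7)² = (-49 + 7)² = (-42)² = 1764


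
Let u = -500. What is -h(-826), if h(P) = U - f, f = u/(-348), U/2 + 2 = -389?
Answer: 68159/87 ≈ 783.44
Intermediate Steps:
U = -782 (U = -4 + 2*(-389) = -4 - 778 = -782)
f = 125/87 (f = -500/(-348) = -500*(-1/348) = 125/87 ≈ 1.4368)
h(P) = -68159/87 (h(P) = -782 - 1*125/87 = -782 - 125/87 = -68159/87)
-h(-826) = -1*(-68159/87) = 68159/87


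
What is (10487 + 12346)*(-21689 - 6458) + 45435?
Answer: -642635016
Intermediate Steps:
(10487 + 12346)*(-21689 - 6458) + 45435 = 22833*(-28147) + 45435 = -642680451 + 45435 = -642635016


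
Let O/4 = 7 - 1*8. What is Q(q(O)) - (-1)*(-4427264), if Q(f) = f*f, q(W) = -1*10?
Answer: -4427164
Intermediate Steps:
O = -4 (O = 4*(7 - 1*8) = 4*(7 - 8) = 4*(-1) = -4)
q(W) = -10
Q(f) = f²
Q(q(O)) - (-1)*(-4427264) = (-10)² - (-1)*(-4427264) = 100 - 1*4427264 = 100 - 4427264 = -4427164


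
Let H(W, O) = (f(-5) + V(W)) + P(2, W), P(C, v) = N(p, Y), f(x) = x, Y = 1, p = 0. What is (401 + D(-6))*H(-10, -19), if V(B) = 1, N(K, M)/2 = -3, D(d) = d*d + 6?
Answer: -4430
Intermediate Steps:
D(d) = 6 + d² (D(d) = d² + 6 = 6 + d²)
N(K, M) = -6 (N(K, M) = 2*(-3) = -6)
P(C, v) = -6
H(W, O) = -10 (H(W, O) = (-5 + 1) - 6 = -4 - 6 = -10)
(401 + D(-6))*H(-10, -19) = (401 + (6 + (-6)²))*(-10) = (401 + (6 + 36))*(-10) = (401 + 42)*(-10) = 443*(-10) = -4430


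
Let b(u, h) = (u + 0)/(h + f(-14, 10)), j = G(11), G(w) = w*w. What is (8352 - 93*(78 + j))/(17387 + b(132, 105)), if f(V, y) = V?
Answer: -924105/1582349 ≈ -0.58401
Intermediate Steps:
G(w) = w²
j = 121 (j = 11² = 121)
b(u, h) = u/(-14 + h) (b(u, h) = (u + 0)/(h - 14) = u/(-14 + h))
(8352 - 93*(78 + j))/(17387 + b(132, 105)) = (8352 - 93*(78 + 121))/(17387 + 132/(-14 + 105)) = (8352 - 93*199)/(17387 + 132/91) = (8352 - 18507)/(17387 + 132*(1/91)) = -10155/(17387 + 132/91) = -10155/1582349/91 = -10155*91/1582349 = -924105/1582349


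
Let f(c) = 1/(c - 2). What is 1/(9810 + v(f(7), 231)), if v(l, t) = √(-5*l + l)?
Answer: 24525/240590252 - I*√5/240590252 ≈ 0.00010194 - 9.2941e-9*I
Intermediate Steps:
f(c) = 1/(-2 + c)
v(l, t) = 2*√(-l) (v(l, t) = √(-4*l) = 2*√(-l))
1/(9810 + v(f(7), 231)) = 1/(9810 + 2*√(-1/(-2 + 7))) = 1/(9810 + 2*√(-1/5)) = 1/(9810 + 2*√(-1*⅕)) = 1/(9810 + 2*√(-⅕)) = 1/(9810 + 2*(I*√5/5)) = 1/(9810 + 2*I*√5/5)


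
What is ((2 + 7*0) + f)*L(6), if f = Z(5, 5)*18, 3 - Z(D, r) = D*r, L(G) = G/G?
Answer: -394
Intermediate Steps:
L(G) = 1
Z(D, r) = 3 - D*r
f = -396 (f = (3 - 1*5*5)*18 = (3 - 25)*18 = -22*18 = -396)
((2 + 7*0) + f)*L(6) = ((2 + 7*0) - 396)*1 = ((2 + 0) - 396)*1 = (2 - 396)*1 = -394*1 = -394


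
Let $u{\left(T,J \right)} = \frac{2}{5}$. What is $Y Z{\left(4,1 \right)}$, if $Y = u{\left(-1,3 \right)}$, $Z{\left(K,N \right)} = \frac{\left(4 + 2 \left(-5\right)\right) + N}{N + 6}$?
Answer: $- \frac{2}{7} \approx -0.28571$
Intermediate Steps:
$u{\left(T,J \right)} = \frac{2}{5}$ ($u{\left(T,J \right)} = 2 \cdot \frac{1}{5} = \frac{2}{5}$)
$Z{\left(K,N \right)} = \frac{-6 + N}{6 + N}$ ($Z{\left(K,N \right)} = \frac{\left(4 - 10\right) + N}{6 + N} = \frac{-6 + N}{6 + N}$)
$Y = \frac{2}{5} \approx 0.4$
$Y Z{\left(4,1 \right)} = \frac{2 \frac{-6 + 1}{6 + 1}}{5} = \frac{2 \cdot \frac{1}{7} \left(-5\right)}{5} = \frac{2}{5} \left(- \frac{5}{7}\right) = - \frac{2}{7}$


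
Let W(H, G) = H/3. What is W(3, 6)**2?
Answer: 1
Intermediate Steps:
W(H, G) = H/3 (W(H, G) = H*(1/3) = H/3)
W(3, 6)**2 = ((1/3)*3)**2 = 1**2 = 1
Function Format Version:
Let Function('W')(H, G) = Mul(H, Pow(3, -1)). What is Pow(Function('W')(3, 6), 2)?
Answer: 1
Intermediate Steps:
Function('W')(H, G) = Mul(Rational(1, 3), H) (Function('W')(H, G) = Mul(H, Rational(1, 3)) = Mul(Rational(1, 3), H))
Pow(Function('W')(3, 6), 2) = Pow(Mul(Rational(1, 3), 3), 2) = Pow(1, 2) = 1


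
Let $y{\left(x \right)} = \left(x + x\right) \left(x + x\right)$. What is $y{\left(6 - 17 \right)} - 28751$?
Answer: $-28267$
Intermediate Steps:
$y{\left(x \right)} = 4 x^{2}$ ($y{\left(x \right)} = 2 x 2 x = 4 x^{2}$)
$y{\left(6 - 17 \right)} - 28751 = 4 \left(6 - 17\right)^{2} - 28751 = 4 \left(-11\right)^{2} - 28751 = 4 \cdot 121 - 28751 = 484 - 28751 = -28267$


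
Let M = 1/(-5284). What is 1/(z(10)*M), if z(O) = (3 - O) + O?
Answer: -5284/3 ≈ -1761.3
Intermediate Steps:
M = -1/5284 ≈ -0.00018925
z(O) = 3
1/(z(10)*M) = 1/(3*(-1/5284)) = (1/3)*(-5284) = -5284/3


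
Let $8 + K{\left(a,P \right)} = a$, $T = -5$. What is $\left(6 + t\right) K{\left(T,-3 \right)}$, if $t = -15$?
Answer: $117$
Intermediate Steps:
$K{\left(a,P \right)} = -8 + a$
$\left(6 + t\right) K{\left(T,-3 \right)} = \left(6 - 15\right) \left(-8 - 5\right) = \left(-9\right) \left(-13\right) = 117$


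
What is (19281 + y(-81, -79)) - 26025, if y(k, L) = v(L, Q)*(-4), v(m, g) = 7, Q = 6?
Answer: -6772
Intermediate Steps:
y(k, L) = -28 (y(k, L) = 7*(-4) = -28)
(19281 + y(-81, -79)) - 26025 = (19281 - 28) - 26025 = 19253 - 26025 = -6772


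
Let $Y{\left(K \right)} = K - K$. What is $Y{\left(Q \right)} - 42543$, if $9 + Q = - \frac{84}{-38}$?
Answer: $-42543$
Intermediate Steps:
$Q = - \frac{129}{19}$ ($Q = -9 - \frac{84}{-38} = -9 - - \frac{42}{19} = -9 + \frac{42}{19} = - \frac{129}{19} \approx -6.7895$)
$Y{\left(K \right)} = 0$
$Y{\left(Q \right)} - 42543 = 0 - 42543 = -42543$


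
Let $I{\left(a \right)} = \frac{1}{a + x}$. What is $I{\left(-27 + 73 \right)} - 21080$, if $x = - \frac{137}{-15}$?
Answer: $- \frac{17433145}{827} \approx -21080.0$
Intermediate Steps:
$x = \frac{137}{15}$ ($x = \left(-137\right) \left(- \frac{1}{15}\right) = \frac{137}{15} \approx 9.1333$)
$I{\left(a \right)} = \frac{1}{\frac{137}{15} + a}$ ($I{\left(a \right)} = \frac{1}{a + \frac{137}{15}} = \frac{1}{\frac{137}{15} + a}$)
$I{\left(-27 + 73 \right)} - 21080 = \frac{15}{137 + 15 \left(-27 + 73\right)} - 21080 = \frac{15}{137 + 15 \cdot 46} - 21080 = \frac{15}{137 + 690} - 21080 = \frac{15}{827} - 21080 = - \frac{17433145}{827}$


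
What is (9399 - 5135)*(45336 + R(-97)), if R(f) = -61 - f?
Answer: 193466208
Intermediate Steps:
(9399 - 5135)*(45336 + R(-97)) = (9399 - 5135)*(45336 + (-61 - 1*(-97))) = 4264*(45336 + (-61 + 97)) = 4264*(45336 + 36) = 4264*45372 = 193466208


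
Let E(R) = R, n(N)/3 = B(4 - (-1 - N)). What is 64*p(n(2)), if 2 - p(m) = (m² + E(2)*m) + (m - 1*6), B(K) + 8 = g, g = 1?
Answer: -23680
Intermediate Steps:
B(K) = -7 (B(K) = -8 + 1 = -7)
n(N) = -21 (n(N) = 3*(-7) = -21)
p(m) = 8 - m² - 3*m (p(m) = 2 - ((m² + 2*m) + (m - 1*6)) = 2 - ((m² + 2*m) + (m - 6)) = 2 - ((m² + 2*m) + (-6 + m)) = 2 - (-6 + m² + 3*m) = 2 + (6 - m² - 3*m) = 8 - m² - 3*m)
64*p(n(2)) = 64*(8 - 1*(-21)² - 3*(-21)) = 64*(8 - 1*441 + 63) = 64*(8 - 441 + 63) = 64*(-370) = -23680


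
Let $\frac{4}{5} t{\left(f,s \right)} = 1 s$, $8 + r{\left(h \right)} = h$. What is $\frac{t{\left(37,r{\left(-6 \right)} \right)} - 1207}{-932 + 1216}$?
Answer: $- \frac{2449}{568} \approx -4.3116$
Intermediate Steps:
$r{\left(h \right)} = -8 + h$
$t{\left(f,s \right)} = \frac{5 s}{4}$ ($t{\left(f,s \right)} = \frac{5 \cdot 1 s}{4} = \frac{5 s}{4}$)
$\frac{t{\left(37,r{\left(-6 \right)} \right)} - 1207}{-932 + 1216} = \frac{\frac{5 \left(-8 - 6\right)}{4} - 1207}{-932 + 1216} = \frac{\frac{5}{4} \left(-14\right) - 1207}{284} = \left(- \frac{35}{2} - 1207\right) \frac{1}{284} = \left(- \frac{2449}{2}\right) \frac{1}{284} = - \frac{2449}{568}$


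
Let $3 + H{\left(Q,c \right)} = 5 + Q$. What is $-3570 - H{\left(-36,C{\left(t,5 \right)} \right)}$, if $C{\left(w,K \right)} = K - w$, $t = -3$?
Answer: $-3536$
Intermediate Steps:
$H{\left(Q,c \right)} = 2 + Q$ ($H{\left(Q,c \right)} = -3 + \left(5 + Q\right) = 2 + Q$)
$-3570 - H{\left(-36,C{\left(t,5 \right)} \right)} = -3570 - \left(2 - 36\right) = -3570 - -34 = -3570 + 34 = -3536$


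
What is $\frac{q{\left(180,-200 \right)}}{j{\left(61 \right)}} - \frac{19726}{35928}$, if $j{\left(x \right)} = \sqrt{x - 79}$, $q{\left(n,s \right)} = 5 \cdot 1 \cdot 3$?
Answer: $- \frac{9863}{17964} - \frac{5 i \sqrt{2}}{2} \approx -0.54904 - 3.5355 i$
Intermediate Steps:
$q{\left(n,s \right)} = 15$ ($q{\left(n,s \right)} = 5 \cdot 3 = 15$)
$j{\left(x \right)} = \sqrt{-79 + x}$
$\frac{q{\left(180,-200 \right)}}{j{\left(61 \right)}} - \frac{19726}{35928} = \frac{15}{\sqrt{-79 + 61}} - \frac{19726}{35928} = \frac{15}{\sqrt{-18}} - \frac{9863}{17964} = \frac{15}{3 i \sqrt{2}} - \frac{9863}{17964} = 15 \left(- \frac{i \sqrt{2}}{6}\right) - \frac{9863}{17964} = - \frac{5 i \sqrt{2}}{2} - \frac{9863}{17964} = - \frac{9863}{17964} - \frac{5 i \sqrt{2}}{2}$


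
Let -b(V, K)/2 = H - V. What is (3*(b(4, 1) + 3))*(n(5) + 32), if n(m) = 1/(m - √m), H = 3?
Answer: 1935/4 + 3*√5/4 ≈ 485.43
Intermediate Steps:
b(V, K) = -6 + 2*V (b(V, K) = -2*(3 - V) = -6 + 2*V)
(3*(b(4, 1) + 3))*(n(5) + 32) = (3*((-6 + 2*4) + 3))*(1/(5 - √5) + 32) = (3*((-6 + 8) + 3))*(32 + 1/(5 - √5)) = (3*(2 + 3))*(32 + 1/(5 - √5)) = (3*5)*(32 + 1/(5 - √5)) = 15*(32 + 1/(5 - √5)) = 480 + 15/(5 - √5)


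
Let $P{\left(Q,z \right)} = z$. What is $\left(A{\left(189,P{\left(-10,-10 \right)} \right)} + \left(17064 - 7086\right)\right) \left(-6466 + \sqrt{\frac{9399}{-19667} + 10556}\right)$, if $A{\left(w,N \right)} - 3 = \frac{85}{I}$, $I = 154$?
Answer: $- \frac{4969635047}{77} + \frac{1537159 \sqrt{4082779774151}}{3028718} \approx -6.3515 \cdot 10^{7}$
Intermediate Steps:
$A{\left(w,N \right)} = \frac{547}{154}$ ($A{\left(w,N \right)} = 3 + \frac{85}{154} = \frac{547}{154}$)
$\left(A{\left(189,P{\left(-10,-10 \right)} \right)} + \left(17064 - 7086\right)\right) \left(-6466 + \sqrt{\frac{9399}{-19667} + 10556}\right) = \left(\frac{547}{154} + \left(17064 - 7086\right)\right) \left(-6466 + \sqrt{\frac{9399}{-19667} + 10556}\right) = \left(\frac{547}{154} + \left(17064 - 7086\right)\right) \left(-6466 + \sqrt{9399 \left(- \frac{1}{19667}\right) + 10556}\right) = \left(\frac{547}{154} + 9978\right) \left(-6466 + \sqrt{- \frac{9399}{19667} + 10556}\right) = \frac{1537159 \left(-6466 + \sqrt{\frac{207595453}{19667}}\right)}{154} = \frac{1537159 \left(-6466 + \frac{\sqrt{4082779774151}}{19667}\right)}{154} = - \frac{4969635047}{77} + \frac{1537159 \sqrt{4082779774151}}{3028718}$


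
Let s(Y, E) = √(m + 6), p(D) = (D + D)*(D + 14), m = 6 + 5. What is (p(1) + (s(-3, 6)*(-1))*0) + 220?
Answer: 250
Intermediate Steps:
m = 11
p(D) = 2*D*(14 + D) (p(D) = (2*D)*(14 + D) = 2*D*(14 + D))
s(Y, E) = √17 (s(Y, E) = √(11 + 6) = √17)
(p(1) + (s(-3, 6)*(-1))*0) + 220 = (2*1*(14 + 1) + (√17*(-1))*0) + 220 = (2*1*15 - √17*0) + 220 = (30 + 0) + 220 = 30 + 220 = 250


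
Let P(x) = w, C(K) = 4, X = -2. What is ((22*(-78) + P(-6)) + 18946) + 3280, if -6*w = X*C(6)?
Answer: 61534/3 ≈ 20511.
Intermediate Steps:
w = 4/3 (w = -(-1)*4/3 = -⅙*(-8) = 4/3 ≈ 1.3333)
P(x) = 4/3
((22*(-78) + P(-6)) + 18946) + 3280 = ((22*(-78) + 4/3) + 18946) + 3280 = ((-1716 + 4/3) + 18946) + 3280 = (-5144/3 + 18946) + 3280 = 51694/3 + 3280 = 61534/3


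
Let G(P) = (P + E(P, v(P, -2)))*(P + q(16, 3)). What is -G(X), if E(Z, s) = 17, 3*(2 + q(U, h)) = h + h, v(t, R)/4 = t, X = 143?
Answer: -22880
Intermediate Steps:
v(t, R) = 4*t
q(U, h) = -2 + 2*h/3 (q(U, h) = -2 + (h + h)/3 = -2 + (2*h)/3 = -2 + 2*h/3)
G(P) = P*(17 + P) (G(P) = (P + 17)*(P + (-2 + (⅔)*3)) = (17 + P)*(P + (-2 + 2)) = (17 + P)*(P + 0) = (17 + P)*P = P*(17 + P))
-G(X) = -143*(17 + 143) = -143*160 = -1*22880 = -22880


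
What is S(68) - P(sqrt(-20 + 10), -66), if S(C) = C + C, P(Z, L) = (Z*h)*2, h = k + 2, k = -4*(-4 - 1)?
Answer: 136 - 44*I*sqrt(10) ≈ 136.0 - 139.14*I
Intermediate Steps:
k = 20 (k = -4*(-5) = 20)
h = 22 (h = 20 + 2 = 22)
P(Z, L) = 44*Z (P(Z, L) = (Z*22)*2 = (22*Z)*2 = 44*Z)
S(C) = 2*C
S(68) - P(sqrt(-20 + 10), -66) = 2*68 - 44*sqrt(-20 + 10) = 136 - 44*sqrt(-10) = 136 - 44*I*sqrt(10)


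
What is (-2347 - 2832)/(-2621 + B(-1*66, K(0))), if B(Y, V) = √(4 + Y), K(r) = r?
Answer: 13574159/6869703 + 5179*I*√62/6869703 ≈ 1.9759 + 0.0059361*I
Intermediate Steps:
(-2347 - 2832)/(-2621 + B(-1*66, K(0))) = (-2347 - 2832)/(-2621 + √(4 - 1*66)) = -5179/(-2621 + √(4 - 66)) = -5179/(-2621 + √(-62)) = -5179/(-2621 + I*√62)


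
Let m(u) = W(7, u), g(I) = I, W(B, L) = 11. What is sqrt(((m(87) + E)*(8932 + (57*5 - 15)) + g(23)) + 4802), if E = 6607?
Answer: sqrt(60903661) ≈ 7804.1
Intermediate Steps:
m(u) = 11
sqrt(((m(87) + E)*(8932 + (57*5 - 15)) + g(23)) + 4802) = sqrt(((11 + 6607)*(8932 + (57*5 - 15)) + 23) + 4802) = sqrt((6618*(8932 + (285 - 15)) + 23) + 4802) = sqrt((6618*(8932 + 270) + 23) + 4802) = sqrt((6618*9202 + 23) + 4802) = sqrt((60898836 + 23) + 4802) = sqrt(60898859 + 4802) = sqrt(60903661)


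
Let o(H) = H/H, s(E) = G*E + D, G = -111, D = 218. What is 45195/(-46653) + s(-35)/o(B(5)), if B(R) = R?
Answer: 63790688/15551 ≈ 4102.0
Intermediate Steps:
s(E) = 218 - 111*E (s(E) = -111*E + 218 = 218 - 111*E)
o(H) = 1
45195/(-46653) + s(-35)/o(B(5)) = 45195/(-46653) + (218 - 111*(-35))/1 = 45195*(-1/46653) + (218 + 3885)*1 = -15065/15551 + 4103*1 = -15065/15551 + 4103 = 63790688/15551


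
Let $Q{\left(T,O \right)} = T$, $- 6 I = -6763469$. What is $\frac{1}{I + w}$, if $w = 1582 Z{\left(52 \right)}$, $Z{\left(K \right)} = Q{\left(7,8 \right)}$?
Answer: $\frac{6}{6829913} \approx 8.7849 \cdot 10^{-7}$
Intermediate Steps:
$I = \frac{6763469}{6}$ ($I = \left(- \frac{1}{6}\right) \left(-6763469\right) = \frac{6763469}{6} \approx 1.1272 \cdot 10^{6}$)
$Z{\left(K \right)} = 7$
$w = 11074$ ($w = 1582 \cdot 7 = 11074$)
$\frac{1}{I + w} = \frac{1}{\frac{6763469}{6} + 11074} = \frac{1}{\frac{6829913}{6}} = \frac{6}{6829913}$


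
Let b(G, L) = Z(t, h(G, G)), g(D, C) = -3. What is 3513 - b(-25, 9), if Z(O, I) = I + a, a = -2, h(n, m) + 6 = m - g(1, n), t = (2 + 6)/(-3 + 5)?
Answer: 3543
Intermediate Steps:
t = 4 (t = 8/2 = 8*(½) = 4)
h(n, m) = -3 + m (h(n, m) = -6 + (m - 1*(-3)) = -6 + (m + 3) = -6 + (3 + m) = -3 + m)
Z(O, I) = -2 + I (Z(O, I) = I - 2 = -2 + I)
b(G, L) = -5 + G (b(G, L) = -2 + (-3 + G) = -5 + G)
3513 - b(-25, 9) = 3513 - (-5 - 25) = 3513 - 1*(-30) = 3513 + 30 = 3543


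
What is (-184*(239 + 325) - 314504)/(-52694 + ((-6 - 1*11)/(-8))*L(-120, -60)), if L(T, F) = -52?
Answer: 836560/105609 ≈ 7.9213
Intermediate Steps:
(-184*(239 + 325) - 314504)/(-52694 + ((-6 - 1*11)/(-8))*L(-120, -60)) = (-184*(239 + 325) - 314504)/(-52694 + ((-6 - 1*11)/(-8))*(-52)) = (-184*564 - 314504)/(-52694 + ((-6 - 11)*(-1/8))*(-52)) = (-103776 - 314504)/(-52694 - 17*(-1/8)*(-52)) = -418280/(-52694 + (17/8)*(-52)) = -418280/(-52694 - 221/2) = -418280/(-105609/2) = -418280*(-2/105609) = 836560/105609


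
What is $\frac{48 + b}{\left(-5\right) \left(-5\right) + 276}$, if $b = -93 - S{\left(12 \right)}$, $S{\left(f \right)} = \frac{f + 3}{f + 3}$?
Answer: $- \frac{46}{301} \approx -0.15282$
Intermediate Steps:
$S{\left(f \right)} = 1$ ($S{\left(f \right)} = \frac{3 + f}{3 + f} = 1$)
$b = -94$ ($b = -93 - 1 = -94$)
$\frac{48 + b}{\left(-5\right) \left(-5\right) + 276} = \frac{48 - 94}{\left(-5\right) \left(-5\right) + 276} = - \frac{46}{25 + 276} = - \frac{46}{301}$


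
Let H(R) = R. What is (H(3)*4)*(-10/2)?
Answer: -60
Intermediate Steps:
(H(3)*4)*(-10/2) = (3*4)*(-10/2) = 12*(-10*½) = 12*(-5) = -60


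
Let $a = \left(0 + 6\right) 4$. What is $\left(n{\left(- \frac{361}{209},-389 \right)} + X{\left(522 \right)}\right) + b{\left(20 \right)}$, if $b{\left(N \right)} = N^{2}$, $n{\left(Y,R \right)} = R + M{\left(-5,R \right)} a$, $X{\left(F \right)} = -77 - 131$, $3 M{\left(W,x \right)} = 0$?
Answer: $-197$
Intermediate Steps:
$M{\left(W,x \right)} = 0$ ($M{\left(W,x \right)} = \frac{1}{3} \cdot 0 = 0$)
$a = 24$ ($a = 6 \cdot 4 = 24$)
$X{\left(F \right)} = -208$
$n{\left(Y,R \right)} = R$ ($n{\left(Y,R \right)} = R + 0 \cdot 24 = R + 0 = R$)
$\left(n{\left(- \frac{361}{209},-389 \right)} + X{\left(522 \right)}\right) + b{\left(20 \right)} = \left(-389 - 208\right) + 20^{2} = -597 + 400 = -197$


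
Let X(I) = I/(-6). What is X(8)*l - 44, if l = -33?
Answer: 0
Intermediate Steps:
X(I) = -I/6 (X(I) = I*(-⅙) = -I/6)
X(8)*l - 44 = -⅙*8*(-33) - 44 = -4/3*(-33) - 44 = 44 - 44 = 0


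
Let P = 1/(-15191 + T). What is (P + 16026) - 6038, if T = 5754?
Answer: 94256755/9437 ≈ 9988.0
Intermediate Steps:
P = -1/9437 (P = 1/(-15191 + 5754) = 1/(-9437) = -1/9437 ≈ -0.00010597)
(P + 16026) - 6038 = (-1/9437 + 16026) - 6038 = 151237361/9437 - 6038 = 94256755/9437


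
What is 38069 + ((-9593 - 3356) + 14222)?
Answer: 39342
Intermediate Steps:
38069 + ((-9593 - 3356) + 14222) = 38069 + (-12949 + 14222) = 38069 + 1273 = 39342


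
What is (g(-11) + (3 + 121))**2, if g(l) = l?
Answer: 12769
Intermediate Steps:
(g(-11) + (3 + 121))**2 = (-11 + (3 + 121))**2 = (-11 + 124)**2 = 113**2 = 12769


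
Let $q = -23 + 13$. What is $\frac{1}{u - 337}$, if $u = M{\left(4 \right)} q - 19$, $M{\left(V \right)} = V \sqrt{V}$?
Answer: $- \frac{1}{436} \approx -0.0022936$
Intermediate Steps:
$q = -10$
$M{\left(V \right)} = V^{\frac{3}{2}}$
$u = -99$ ($u = 4^{\frac{3}{2}} \left(-10\right) - 19 = 8 \left(-10\right) - 19 = -80 - 19 = -99$)
$\frac{1}{u - 337} = \frac{1}{-99 - 337} = \frac{1}{-436} = - \frac{1}{436}$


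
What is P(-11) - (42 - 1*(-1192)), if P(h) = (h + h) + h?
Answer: -1267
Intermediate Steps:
P(h) = 3*h (P(h) = 2*h + h = 3*h)
P(-11) - (42 - 1*(-1192)) = 3*(-11) - (42 - 1*(-1192)) = -33 - (42 + 1192) = -33 - 1*1234 = -33 - 1234 = -1267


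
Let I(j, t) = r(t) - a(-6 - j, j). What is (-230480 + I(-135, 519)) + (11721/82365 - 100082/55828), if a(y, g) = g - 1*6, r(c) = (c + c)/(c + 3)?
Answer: -903401262125327/3922056570 ≈ -2.3034e+5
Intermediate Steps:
r(c) = 2*c/(3 + c) (r(c) = (2*c)/(3 + c) = 2*c/(3 + c))
a(y, g) = -6 + g (a(y, g) = g - 6 = -6 + g)
I(j, t) = 6 - j + 2*t/(3 + t) (I(j, t) = 2*t/(3 + t) - (-6 + j) = 2*t/(3 + t) + (6 - j) = 6 - j + 2*t/(3 + t))
(-230480 + I(-135, 519)) + (11721/82365 - 100082/55828) = (-230480 + (2*519 + (3 + 519)*(6 - 1*(-135)))/(3 + 519)) + (11721/82365 - 100082/55828) = (-230480 + (1038 + 522*(6 + 135))/522) + (11721*(1/82365) - 100082*1/55828) = (-230480 + (1038 + 522*141)/522) + (3907/27455 - 50041/27914) = (-230480 + (1038 + 73602)/522) - 74400921/45081110 = (-230480 + (1/522)*74640) - 74400921/45081110 = (-230480 + 12440/87) - 74400921/45081110 = -20039320/87 - 74400921/45081110 = -903401262125327/3922056570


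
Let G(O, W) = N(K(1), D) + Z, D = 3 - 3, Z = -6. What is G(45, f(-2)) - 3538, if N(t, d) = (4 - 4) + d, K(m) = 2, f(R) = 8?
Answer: -3544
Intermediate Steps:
D = 0
N(t, d) = d (N(t, d) = 0 + d = d)
G(O, W) = -6 (G(O, W) = 0 - 6 = -6)
G(45, f(-2)) - 3538 = -6 - 3538 = -3544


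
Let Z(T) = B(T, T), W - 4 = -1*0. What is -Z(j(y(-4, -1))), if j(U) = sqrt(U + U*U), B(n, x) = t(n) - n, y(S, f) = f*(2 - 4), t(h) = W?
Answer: -4 + sqrt(6) ≈ -1.5505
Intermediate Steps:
W = 4 (W = 4 - 1*0 = 4 + 0 = 4)
t(h) = 4
y(S, f) = -2*f (y(S, f) = f*(-2) = -2*f)
B(n, x) = 4 - n
j(U) = sqrt(U + U**2)
Z(T) = 4 - T
-Z(j(y(-4, -1))) = -(4 - sqrt((-2*(-1))*(1 - 2*(-1)))) = -(4 - sqrt(2*(1 + 2))) = -(4 - sqrt(2*3)) = -(4 - sqrt(6)) = -4 + sqrt(6)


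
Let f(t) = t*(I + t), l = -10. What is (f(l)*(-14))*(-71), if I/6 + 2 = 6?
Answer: -139160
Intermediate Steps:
I = 24 (I = -12 + 6*6 = -12 + 36 = 24)
f(t) = t*(24 + t)
(f(l)*(-14))*(-71) = (-10*(24 - 10)*(-14))*(-71) = (-10*14*(-14))*(-71) = -140*(-14)*(-71) = 1960*(-71) = -139160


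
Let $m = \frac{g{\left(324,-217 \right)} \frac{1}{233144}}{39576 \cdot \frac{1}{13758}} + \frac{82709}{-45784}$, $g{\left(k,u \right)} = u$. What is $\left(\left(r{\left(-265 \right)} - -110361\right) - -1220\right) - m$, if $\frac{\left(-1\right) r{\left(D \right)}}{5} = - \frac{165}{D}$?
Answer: $\frac{536559558627105383}{4808756335648} \approx 1.1158 \cdot 10^{5}$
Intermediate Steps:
$r{\left(D \right)} = \frac{825}{D}$ ($r{\left(D \right)} = - 5 \left(- \frac{165}{D}\right) = \frac{825}{D}$)
$m = - \frac{163935767595}{90731251616}$ ($m = \frac{\left(-217\right) \frac{1}{233144}}{39576 \cdot \frac{1}{13758}} + \frac{82709}{-45784} = \frac{\left(-217\right) \frac{1}{233144}}{39576 \cdot \frac{1}{13758}} + 82709 \left(- \frac{1}{45784}\right) = - \frac{217}{233144 \cdot \frac{6596}{2293}} - \frac{82709}{45784} = \left(- \frac{217}{233144}\right) \frac{2293}{6596} - \frac{82709}{45784} = - \frac{497581}{1537817824} - \frac{82709}{45784} = - \frac{163935767595}{90731251616} \approx -1.8068$)
$\left(\left(r{\left(-265 \right)} - -110361\right) - -1220\right) - m = \left(\left(\frac{825}{-265} - -110361\right) - -1220\right) - - \frac{163935767595}{90731251616} = \left(\left(825 \left(- \frac{1}{265}\right) + 110361\right) + 1220\right) + \frac{163935767595}{90731251616} = \left(\left(- \frac{165}{53} + 110361\right) + 1220\right) + \frac{163935767595}{90731251616} = \left(\frac{5848968}{53} + 1220\right) + \frac{163935767595}{90731251616} = \frac{5913628}{53} + \frac{163935767595}{90731251616} = \frac{536559558627105383}{4808756335648}$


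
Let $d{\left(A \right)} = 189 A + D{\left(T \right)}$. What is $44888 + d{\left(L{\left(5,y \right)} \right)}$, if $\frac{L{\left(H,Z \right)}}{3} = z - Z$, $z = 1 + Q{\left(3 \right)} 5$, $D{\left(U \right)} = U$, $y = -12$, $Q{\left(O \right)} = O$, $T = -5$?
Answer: $60759$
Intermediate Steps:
$z = 16$ ($z = 1 + 3 \cdot 5 = 1 + 15 = 16$)
$L{\left(H,Z \right)} = 48 - 3 Z$ ($L{\left(H,Z \right)} = 3 \left(16 - Z\right) = 48 - 3 Z$)
$d{\left(A \right)} = -5 + 189 A$ ($d{\left(A \right)} = 189 A - 5 = -5 + 189 A$)
$44888 + d{\left(L{\left(5,y \right)} \right)} = 44888 - \left(5 - 189 \left(48 - -36\right)\right) = 44888 - \left(5 - 189 \left(48 + 36\right)\right) = 44888 + \left(-5 + 189 \cdot 84\right) = 44888 + \left(-5 + 15876\right) = 44888 + 15871 = 60759$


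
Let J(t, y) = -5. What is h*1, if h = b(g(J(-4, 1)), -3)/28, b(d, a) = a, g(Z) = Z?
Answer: -3/28 ≈ -0.10714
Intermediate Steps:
h = -3/28 ≈ -0.10714
h*1 = -3/28*1 = -3/28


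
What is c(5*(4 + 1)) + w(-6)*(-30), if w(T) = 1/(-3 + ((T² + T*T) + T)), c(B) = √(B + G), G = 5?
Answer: -10/21 + √30 ≈ 5.0010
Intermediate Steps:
c(B) = √(5 + B) (c(B) = √(B + 5) = √(5 + B))
w(T) = 1/(-3 + T + 2*T²) (w(T) = 1/(-3 + ((T² + T²) + T)) = 1/(-3 + (2*T² + T)) = 1/(-3 + (T + 2*T²)) = 1/(-3 + T + 2*T²))
c(5*(4 + 1)) + w(-6)*(-30) = √(5 + 5*(4 + 1)) - 30/(-3 - 6 + 2*(-6)²) = √(5 + 5*5) - 30/(-3 - 6 + 2*36) = √(5 + 25) - 30/(-3 - 6 + 72) = √30 - 30/63 = √30 + (1/63)*(-30) = √30 - 10/21 = -10/21 + √30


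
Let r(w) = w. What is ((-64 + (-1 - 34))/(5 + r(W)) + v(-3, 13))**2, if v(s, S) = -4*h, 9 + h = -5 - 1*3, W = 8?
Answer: 616225/169 ≈ 3646.3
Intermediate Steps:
h = -17 (h = -9 + (-5 - 1*3) = -9 + (-5 - 3) = -9 - 8 = -17)
v(s, S) = 68 (v(s, S) = -4*(-17) = 68)
((-64 + (-1 - 34))/(5 + r(W)) + v(-3, 13))**2 = ((-64 + (-1 - 34))/(5 + 8) + 68)**2 = ((-64 - 35)/13 + 68)**2 = (-99*1/13 + 68)**2 = (-99/13 + 68)**2 = (785/13)**2 = 616225/169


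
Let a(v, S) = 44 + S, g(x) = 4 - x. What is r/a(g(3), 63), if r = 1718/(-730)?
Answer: -859/39055 ≈ -0.021995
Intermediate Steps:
r = -859/365 (r = 1718*(-1/730) = -859/365 ≈ -2.3534)
r/a(g(3), 63) = -859/(365*(44 + 63)) = -859/365/107 = -859/365*1/107 = -859/39055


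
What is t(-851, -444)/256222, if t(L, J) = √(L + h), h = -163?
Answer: 13*I*√6/256222 ≈ 0.00012428*I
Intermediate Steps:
t(L, J) = √(-163 + L) (t(L, J) = √(L - 163) = √(-163 + L))
t(-851, -444)/256222 = √(-163 - 851)/256222 = √(-1014)*(1/256222) = (13*I*√6)*(1/256222) = 13*I*√6/256222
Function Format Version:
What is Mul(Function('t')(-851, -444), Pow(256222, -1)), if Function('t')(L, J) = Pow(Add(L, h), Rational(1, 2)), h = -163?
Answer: Mul(Rational(13, 256222), I, Pow(6, Rational(1, 2))) ≈ Mul(0.00012428, I)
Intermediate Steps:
Function('t')(L, J) = Pow(Add(-163, L), Rational(1, 2)) (Function('t')(L, J) = Pow(Add(L, -163), Rational(1, 2)) = Pow(Add(-163, L), Rational(1, 2)))
Mul(Function('t')(-851, -444), Pow(256222, -1)) = Mul(Pow(Add(-163, -851), Rational(1, 2)), Pow(256222, -1)) = Mul(Pow(-1014, Rational(1, 2)), Rational(1, 256222)) = Mul(Mul(13, I, Pow(6, Rational(1, 2))), Rational(1, 256222)) = Mul(Rational(13, 256222), I, Pow(6, Rational(1, 2)))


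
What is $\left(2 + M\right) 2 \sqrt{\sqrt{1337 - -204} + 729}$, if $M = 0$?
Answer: $4 \sqrt{729 + \sqrt{1541}} \approx 110.87$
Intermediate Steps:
$\left(2 + M\right) 2 \sqrt{\sqrt{1337 - -204} + 729} = \left(2 + 0\right) 2 \sqrt{\sqrt{1337 - -204} + 729} = 2 \cdot 2 \sqrt{\sqrt{1337 + 204} + 729} = 4 \sqrt{\sqrt{1541} + 729} = 4 \sqrt{729 + \sqrt{1541}}$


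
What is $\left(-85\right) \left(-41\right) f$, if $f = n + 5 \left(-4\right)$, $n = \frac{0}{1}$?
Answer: $-69700$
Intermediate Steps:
$n = 0$ ($n = 0 \cdot 1 = 0$)
$f = -20$ ($f = 0 + 5 \left(-4\right) = 0 - 20 = -20$)
$\left(-85\right) \left(-41\right) f = \left(-85\right) \left(-41\right) \left(-20\right) = 3485 \left(-20\right) = -69700$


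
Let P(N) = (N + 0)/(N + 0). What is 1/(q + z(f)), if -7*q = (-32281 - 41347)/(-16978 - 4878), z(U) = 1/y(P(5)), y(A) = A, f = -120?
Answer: 38248/19841 ≈ 1.9277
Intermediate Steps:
P(N) = 1 (P(N) = N/N = 1)
z(U) = 1 (z(U) = 1/1 = 1)
q = -18407/38248 (q = -(-32281 - 41347)/(7*(-16978 - 4878)) = -(-73628)/(7*(-21856)) = -(-73628)*(-1)/(7*21856) = -⅐*18407/5464 = -18407/38248 ≈ -0.48125)
1/(q + z(f)) = 1/(-18407/38248 + 1) = 1/(19841/38248) = 38248/19841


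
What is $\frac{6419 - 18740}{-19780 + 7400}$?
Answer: $\frac{12321}{12380} \approx 0.99523$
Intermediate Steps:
$\frac{6419 - 18740}{-19780 + 7400} = - \frac{12321}{-12380} = \left(-12321\right) \left(- \frac{1}{12380}\right) = \frac{12321}{12380}$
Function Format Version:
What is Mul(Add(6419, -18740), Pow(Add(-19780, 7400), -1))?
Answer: Rational(12321, 12380) ≈ 0.99523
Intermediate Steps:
Mul(Add(6419, -18740), Pow(Add(-19780, 7400), -1)) = Mul(-12321, Pow(-12380, -1)) = Mul(-12321, Rational(-1, 12380)) = Rational(12321, 12380)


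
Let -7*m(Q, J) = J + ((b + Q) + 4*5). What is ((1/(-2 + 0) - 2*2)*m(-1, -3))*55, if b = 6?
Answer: 5445/7 ≈ 777.86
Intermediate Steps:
m(Q, J) = -26/7 - J/7 - Q/7 (m(Q, J) = -(J + ((6 + Q) + 4*5))/7 = -(J + ((6 + Q) + 20))/7 = -(J + (26 + Q))/7 = -(26 + J + Q)/7 = -26/7 - J/7 - Q/7)
((1/(-2 + 0) - 2*2)*m(-1, -3))*55 = ((1/(-2 + 0) - 2*2)*(-26/7 - ⅐*(-3) - ⅐*(-1)))*55 = ((1/(-2) - 4)*(-26/7 + 3/7 + ⅐))*55 = ((-½ - 4)*(-22/7))*55 = -9/2*(-22/7)*55 = (99/7)*55 = 5445/7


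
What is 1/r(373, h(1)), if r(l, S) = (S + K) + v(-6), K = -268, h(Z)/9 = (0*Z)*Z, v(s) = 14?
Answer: -1/254 ≈ -0.0039370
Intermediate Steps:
h(Z) = 0 (h(Z) = 9*((0*Z)*Z) = 9*(0*Z) = 9*0 = 0)
r(l, S) = -254 + S (r(l, S) = (S - 268) + 14 = (-268 + S) + 14 = -254 + S)
1/r(373, h(1)) = 1/(-254 + 0) = 1/(-254) = -1/254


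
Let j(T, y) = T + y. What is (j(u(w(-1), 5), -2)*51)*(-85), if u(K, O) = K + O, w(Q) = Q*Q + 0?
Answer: -17340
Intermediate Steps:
w(Q) = Q² (w(Q) = Q² + 0 = Q²)
(j(u(w(-1), 5), -2)*51)*(-85) = ((((-1)² + 5) - 2)*51)*(-85) = (((1 + 5) - 2)*51)*(-85) = ((6 - 2)*51)*(-85) = (4*51)*(-85) = 204*(-85) = -17340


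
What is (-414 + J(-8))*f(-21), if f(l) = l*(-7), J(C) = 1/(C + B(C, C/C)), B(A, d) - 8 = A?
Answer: -487011/8 ≈ -60876.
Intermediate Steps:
B(A, d) = 8 + A
J(C) = 1/(8 + 2*C) (J(C) = 1/(C + (8 + C)) = 1/(8 + 2*C))
f(l) = -7*l
(-414 + J(-8))*f(-21) = (-414 + 1/(2*(4 - 8)))*(-7*(-21)) = (-414 + (½)/(-4))*147 = (-414 + (½)*(-¼))*147 = (-414 - ⅛)*147 = -3313/8*147 = -487011/8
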